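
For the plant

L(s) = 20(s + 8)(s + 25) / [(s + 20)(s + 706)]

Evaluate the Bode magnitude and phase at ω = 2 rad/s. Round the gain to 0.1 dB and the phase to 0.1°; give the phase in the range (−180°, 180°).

At s = jω = j2:
zero (s+8): 8 + j2 → |·| = √(8²+2²) = √68 ≈ 8.2462, ∠ = arctan(2/8) ≈ 14.04°
zero (s+25): 25 + j2 → |·| = √(25²+2²) = √629 ≈ 25.08, ∠ = arctan(2/25) ≈ 4.57°
pole (s+20): 20 + j2 → |·| = √(20²+2²) = √404 ≈ 20.1, ∠ = arctan(2/20) ≈ 5.71°
pole (s+706): 706 + j2 → |·| = √(706²+2²) = √498440 ≈ 706, ∠ = arctan(2/706) ≈ 0.16°
|L| = 20 · 206.81 / 14191 ≈ 0.29147
Gain = 20 log₁₀(0.29147) ≈ -10.71 dB
∠L = 18.61° − 5.87° = 12.74°

-10.7 dB, 12.7°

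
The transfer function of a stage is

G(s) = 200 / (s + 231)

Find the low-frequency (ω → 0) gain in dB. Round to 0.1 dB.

G(0) = 200 / (231) ≈ 0.8658
20 log₁₀(0.8658) ≈ -1.25 dB

-1.3 dB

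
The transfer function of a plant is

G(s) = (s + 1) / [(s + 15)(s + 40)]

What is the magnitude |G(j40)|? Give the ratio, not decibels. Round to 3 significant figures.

At s = jω = j40:
zero (s+1): 1 + j40 → |·| = √(1²+40²) = √1601 ≈ 40.012, ∠ = arctan(40/1) ≈ 88.57°
pole (s+15): 15 + j40 → |·| = √(15²+40²) = √1825 ≈ 42.72, ∠ = arctan(40/15) ≈ 69.44°
pole (s+40): 40 + j40 → |·| = √(40²+40²) = √3200 ≈ 56.569, ∠ = arctan(40/40) ≈ 45.00°
|G| = 1 · 40.012 / 2416.6 ≈ 0.016557

0.0166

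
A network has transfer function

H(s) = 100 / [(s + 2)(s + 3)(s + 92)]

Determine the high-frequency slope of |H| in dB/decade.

Each pole contributes −20 dB/decade at high frequency; each zero contributes +20 dB/decade.
Net: 0 zero(s) − 3 pole(s) → -60 dB/decade.

-60 dB/decade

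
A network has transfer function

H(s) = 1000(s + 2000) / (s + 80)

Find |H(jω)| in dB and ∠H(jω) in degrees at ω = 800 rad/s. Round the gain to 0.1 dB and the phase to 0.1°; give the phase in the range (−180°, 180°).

At s = jω = j800:
zero (s+2000): 2000 + j800 → |·| = √(2000²+800²) = √4640000 ≈ 2154.1, ∠ = arctan(800/2000) ≈ 21.80°
pole (s+80): 80 + j800 → |·| = √(80²+800²) = √646400 ≈ 803.99, ∠ = arctan(800/80) ≈ 84.29°
|H| = 1000 · 2154.1 / 803.99 ≈ 2679.3
Gain = 20 log₁₀(2679.3) ≈ 68.56 dB
∠H = 21.80° − 84.29° = -62.49°

68.6 dB, -62.5°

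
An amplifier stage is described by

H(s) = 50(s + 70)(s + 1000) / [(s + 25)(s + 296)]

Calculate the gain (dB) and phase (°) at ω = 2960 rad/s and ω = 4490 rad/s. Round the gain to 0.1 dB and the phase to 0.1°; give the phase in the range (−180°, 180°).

ω = 2960: 34.4 dB, -13.8°; ω = 4490: 34.2 dB, -9.4°

At s = jω = j2960:
zero (s+70): 70 + j2960 → |·| = √(70²+2960²) = √8766500 ≈ 2960.8, ∠ = arctan(2960/70) ≈ 88.65°
zero (s+1000): 1000 + j2960 → |·| = √(1000²+2960²) = √9761600 ≈ 3124.4, ∠ = arctan(2960/1000) ≈ 71.33°
pole (s+25): 25 + j2960 → |·| = √(25²+2960²) = √8762225 ≈ 2960.1, ∠ = arctan(2960/25) ≈ 89.52°
pole (s+296): 296 + j2960 → |·| = √(296²+2960²) = √8849216 ≈ 2974.8, ∠ = arctan(2960/296) ≈ 84.29°
|H| = 50 · 9.2507e+06 / 8.8057e+06 ≈ 52.527
Gain = 20 log₁₀(52.527) ≈ 34.41 dB
∠H = 159.98° − 173.81° = -13.83°

At s = jω = j4490:
zero (s+70): 70 + j4490 → |·| = √(70²+4490²) = √20165000 ≈ 4490.5, ∠ = arctan(4490/70) ≈ 89.11°
zero (s+1000): 1000 + j4490 → |·| = √(1000²+4490²) = √21160100 ≈ 4600, ∠ = arctan(4490/1000) ≈ 77.44°
pole (s+25): 25 + j4490 → |·| = √(25²+4490²) = √20160725 ≈ 4490.1, ∠ = arctan(4490/25) ≈ 89.68°
pole (s+296): 296 + j4490 → |·| = √(296²+4490²) = √20247716 ≈ 4499.7, ∠ = arctan(4490/296) ≈ 86.23°
|H| = 50 · 2.0656e+07 / 2.0204e+07 ≈ 51.119
Gain = 20 log₁₀(51.119) ≈ 34.17 dB
∠H = 166.55° − 175.91° = -9.36°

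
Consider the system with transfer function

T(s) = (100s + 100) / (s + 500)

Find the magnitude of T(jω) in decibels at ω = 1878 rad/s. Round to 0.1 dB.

39.7 dB

Substitute s = j1878:
Numerator: 100(j1878) + 100 = 100 + j187800
Denominator: (j1878) + 500 = 500 + j1878
|N| = √(100² + 187800²) ≈ 1.878e+05, ∠N ≈ 89.97°
|D| = √(500² + 1878²) ≈ 1943.4, ∠D ≈ 75.09°
|T| = 1.878e+05 / 1943.4 ≈ 96.635
Gain = 20 log₁₀(96.635) ≈ 39.70 dB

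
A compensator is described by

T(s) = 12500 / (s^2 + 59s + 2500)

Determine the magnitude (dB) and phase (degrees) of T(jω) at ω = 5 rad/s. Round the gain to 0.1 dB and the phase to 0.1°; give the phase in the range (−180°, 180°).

14.0 dB, -6.8°

At s = jω = j5:
quadratic: (j5)² + 59·j5 + 2500 = 2475 + j295 → |·| ≈ 2492.5, ∠ ≈ 6.80°
|T| = 12500 / 2492.5 ≈ 5.015
Gain = 20 log₁₀(5.015) ≈ 14.01 dB
∠T = 0.00° − 6.80° = -6.80°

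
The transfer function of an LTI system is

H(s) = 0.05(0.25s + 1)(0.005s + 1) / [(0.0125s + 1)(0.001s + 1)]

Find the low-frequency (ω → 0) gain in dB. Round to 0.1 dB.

H(0) = 0.05 · 1 / 1 = 0.05
20 log₁₀(0.05) ≈ -26.02 dB

-26.0 dB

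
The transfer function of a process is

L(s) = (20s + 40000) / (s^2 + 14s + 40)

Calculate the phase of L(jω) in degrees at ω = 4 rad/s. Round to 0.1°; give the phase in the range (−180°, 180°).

Substitute s = j4:
Numerator: 20(j4) + 40000 = 40000 + j80
Denominator: (j4)^2 + 14(j4) + 40 = 24 + j56
|N| = √(40000² + 80²) ≈ 40000, ∠N ≈ 0.11°
|D| = √(24² + 56²) ≈ 60.926, ∠D ≈ 66.80°
∠L = 0.11° − 66.80° = -66.69°

-66.7°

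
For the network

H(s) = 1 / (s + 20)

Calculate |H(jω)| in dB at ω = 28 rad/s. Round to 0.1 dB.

Substitute s = j28:
Numerator: 1 = 1 + j0
Denominator: (j28) + 20 = 20 + j28
|N| = √(1² + 0²) ≈ 1, ∠N ≈ 0.00°
|D| = √(20² + 28²) ≈ 34.409, ∠D ≈ 54.46°
|H| = 1 / 34.409 ≈ 0.029062
Gain = 20 log₁₀(0.029062) ≈ -30.73 dB

-30.7 dB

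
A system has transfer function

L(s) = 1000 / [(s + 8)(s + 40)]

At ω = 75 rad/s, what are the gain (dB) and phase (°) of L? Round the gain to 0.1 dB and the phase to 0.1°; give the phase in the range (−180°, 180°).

-16.1 dB, -145.8°

At s = jω = j75:
pole (s+8): 8 + j75 → |·| = √(8²+75²) = √5689 ≈ 75.425, ∠ = arctan(75/8) ≈ 83.91°
pole (s+40): 40 + j75 → |·| = √(40²+75²) = √7225 ≈ 85, ∠ = arctan(75/40) ≈ 61.93°
|L| = 1000 / 6411.1 ≈ 0.15598
Gain = 20 log₁₀(0.15598) ≈ -16.14 dB
∠L = 0.00° − 145.84° = -145.84°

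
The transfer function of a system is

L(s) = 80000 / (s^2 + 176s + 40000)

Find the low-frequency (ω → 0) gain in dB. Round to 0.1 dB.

L(0) = 80000 / 40000 = 2
20 log₁₀(2) ≈ 6.02 dB

6.0 dB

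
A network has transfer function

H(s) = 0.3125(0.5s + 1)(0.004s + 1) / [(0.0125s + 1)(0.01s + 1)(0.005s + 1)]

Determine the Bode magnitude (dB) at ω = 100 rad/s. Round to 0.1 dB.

16.5 dB

At ω = 100 rad/s:
zero (1 + j100·0.5) = 1 + j50 → |·| ≈ 50.01, ∠ ≈ 88.85°
zero (1 + j100·0.004) = 1 + j0.4 → |·| ≈ 1.077, ∠ ≈ 21.80°
pole (1 + j100·0.0125) = 1 + j1.25 → |·| ≈ 1.6008, ∠ ≈ 51.34°
pole (1 + j100·0.01) = 1 + j1 → |·| ≈ 1.4142, ∠ ≈ 45.00°
pole (1 + j100·0.005) = 1 + j0.5 → |·| ≈ 1.118, ∠ ≈ 26.57°
|H| = 0.3125 · 50.01 · 1.077 / (1.6008 · 1.4142 · 1.118) ≈ 6.6502
Gain = 20 log₁₀(6.6502) ≈ 16.46 dB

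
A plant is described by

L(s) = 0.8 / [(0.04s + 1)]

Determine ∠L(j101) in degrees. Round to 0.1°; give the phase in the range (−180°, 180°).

At ω = 101 rad/s:
pole (1 + j101·0.04) = 1 + j4.04 → |·| ≈ 4.1619, ∠ ≈ 76.10°
∠L = (0°) − (76.10°) = -76.10°

-76.1°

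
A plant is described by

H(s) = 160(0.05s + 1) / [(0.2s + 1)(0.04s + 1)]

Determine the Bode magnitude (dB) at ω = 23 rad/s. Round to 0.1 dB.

31.6 dB

At ω = 23 rad/s:
zero (1 + j23·0.05) = 1 + j1.15 → |·| ≈ 1.524, ∠ ≈ 48.99°
pole (1 + j23·0.2) = 1 + j4.6 → |·| ≈ 4.7074, ∠ ≈ 77.74°
pole (1 + j23·0.04) = 1 + j0.92 → |·| ≈ 1.3588, ∠ ≈ 42.61°
|H| = 160 · 1.524 / (4.7074 · 1.3588) ≈ 38.121
Gain = 20 log₁₀(38.121) ≈ 31.62 dB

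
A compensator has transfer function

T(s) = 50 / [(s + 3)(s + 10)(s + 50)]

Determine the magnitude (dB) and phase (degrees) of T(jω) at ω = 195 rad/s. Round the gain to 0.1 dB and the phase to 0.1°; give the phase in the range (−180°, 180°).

At s = jω = j195:
pole (s+3): 3 + j195 → |·| = √(3²+195²) = √38034 ≈ 195.02, ∠ = arctan(195/3) ≈ 89.12°
pole (s+10): 10 + j195 → |·| = √(10²+195²) = √38125 ≈ 195.26, ∠ = arctan(195/10) ≈ 87.06°
pole (s+50): 50 + j195 → |·| = √(50²+195²) = √40525 ≈ 201.31, ∠ = arctan(195/50) ≈ 75.62°
|T| = 50 / 7.6658e+06 ≈ 6.5225e-06
Gain = 20 log₁₀(6.5225e-06) ≈ -103.71 dB
∠T = 0.00° − 251.80° = -251.80° ≡ 108.20° (principal value)

-103.7 dB, 108.2°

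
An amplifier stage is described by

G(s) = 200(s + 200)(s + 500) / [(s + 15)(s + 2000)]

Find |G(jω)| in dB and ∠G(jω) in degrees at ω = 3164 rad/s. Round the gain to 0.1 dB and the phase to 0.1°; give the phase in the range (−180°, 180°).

At s = jω = j3164:
zero (s+200): 200 + j3164 → |·| = √(200²+3164²) = √10050896 ≈ 3170.3, ∠ = arctan(3164/200) ≈ 86.38°
zero (s+500): 500 + j3164 → |·| = √(500²+3164²) = √10260896 ≈ 3203.3, ∠ = arctan(3164/500) ≈ 81.02°
pole (s+15): 15 + j3164 → |·| = √(15²+3164²) = √10011121 ≈ 3164, ∠ = arctan(3164/15) ≈ 89.73°
pole (s+2000): 2000 + j3164 → |·| = √(2000²+3164²) = √14010896 ≈ 3743.1, ∠ = arctan(3164/2000) ≈ 57.70°
|G| = 200 · 1.0155e+07 / 1.1843e+07 ≈ 171.49
Gain = 20 log₁₀(171.49) ≈ 44.68 dB
∠G = 167.40° − 147.43° = 19.97°

44.7 dB, 20.0°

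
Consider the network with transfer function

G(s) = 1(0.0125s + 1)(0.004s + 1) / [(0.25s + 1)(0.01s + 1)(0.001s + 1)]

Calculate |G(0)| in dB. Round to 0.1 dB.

0.0 dB

G(0) = 1 · 1 / 1 = 1
20 log₁₀(1) ≈ 0.00 dB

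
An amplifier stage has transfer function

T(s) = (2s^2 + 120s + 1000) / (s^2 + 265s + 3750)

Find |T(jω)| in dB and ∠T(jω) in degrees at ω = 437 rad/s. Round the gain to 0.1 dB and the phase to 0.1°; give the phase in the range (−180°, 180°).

Substitute s = j437:
Numerator: 2(j437)^2 + 120(j437) + 1000 = -380938 + j52440
Denominator: (j437)^2 + 265(j437) + 3750 = -187219 + j115805
|N| = √(380938² + 52440²) ≈ 3.8453e+05, ∠N ≈ 172.16°
|D| = √(187219² + 115805²) ≈ 2.2014e+05, ∠D ≈ 148.26°
|T| = 3.8453e+05 / 2.2014e+05 ≈ 1.7468
Gain = 20 log₁₀(1.7468) ≈ 4.84 dB
∠T = 172.16° − 148.26° = 23.90°

4.8 dB, 23.9°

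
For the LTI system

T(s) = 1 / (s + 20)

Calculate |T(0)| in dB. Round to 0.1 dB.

-26.0 dB

T(0) = 1 / 20 = 0.05
20 log₁₀(0.05) ≈ -26.02 dB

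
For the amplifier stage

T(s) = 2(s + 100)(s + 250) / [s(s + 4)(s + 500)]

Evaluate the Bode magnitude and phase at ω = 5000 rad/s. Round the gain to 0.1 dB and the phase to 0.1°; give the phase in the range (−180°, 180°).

-68.0 dB, -88.3°

At s = jω = j5000:
zero (s+100): 100 + j5000 → |·| = √(100²+5000²) = √25010000 ≈ 5001, ∠ = arctan(5000/100) ≈ 88.85°
zero (s+250): 250 + j5000 → |·| = √(250²+5000²) = √25062500 ≈ 5006.2, ∠ = arctan(5000/250) ≈ 87.14°
pole (s+4): 4 + j5000 → |·| = √(4²+5000²) = √25000016 ≈ 5000, ∠ = arctan(5000/4) ≈ 89.95°
pole (s+500): 500 + j5000 → |·| = √(500²+5000²) = √25250000 ≈ 5024.9, ∠ = arctan(5000/500) ≈ 84.29°
pole at origin: |s| = 5000, ∠ = 90.00° (in denominator)
|T| = 2 · 2.5036e+07 / 1.2562e+11 ≈ 0.0003986
Gain = 20 log₁₀(0.0003986) ≈ -67.99 dB
∠T = 175.99° − 264.24° = -88.25°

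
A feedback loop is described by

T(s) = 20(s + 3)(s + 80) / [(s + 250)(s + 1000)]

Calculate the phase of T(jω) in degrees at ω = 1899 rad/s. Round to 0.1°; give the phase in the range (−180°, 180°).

32.8°

At s = jω = j1899:
zero (s+3): 3 + j1899 → |·| = √(3²+1899²) = √3606210 ≈ 1899, ∠ = arctan(1899/3) ≈ 89.91°
zero (s+80): 80 + j1899 → |·| = √(80²+1899²) = √3612601 ≈ 1900.7, ∠ = arctan(1899/80) ≈ 87.59°
pole (s+250): 250 + j1899 → |·| = √(250²+1899²) = √3668701 ≈ 1915.4, ∠ = arctan(1899/250) ≈ 82.50°
pole (s+1000): 1000 + j1899 → |·| = √(1000²+1899²) = √4606201 ≈ 2146.2, ∠ = arctan(1899/1000) ≈ 62.23°
∠T = 177.50° − 144.73° = 32.77°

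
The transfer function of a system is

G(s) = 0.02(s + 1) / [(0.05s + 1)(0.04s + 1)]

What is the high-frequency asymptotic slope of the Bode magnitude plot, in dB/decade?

-20 dB/decade

Each pole contributes −20 dB/decade at high frequency; each zero contributes +20 dB/decade.
Net: 1 zero(s) − 2 pole(s) → -20 dB/decade.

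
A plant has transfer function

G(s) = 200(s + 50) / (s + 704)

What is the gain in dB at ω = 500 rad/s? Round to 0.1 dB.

At s = jω = j500:
zero (s+50): 50 + j500 → |·| = √(50²+500²) = √252500 ≈ 502.49, ∠ = arctan(500/50) ≈ 84.29°
pole (s+704): 704 + j500 → |·| = √(704²+500²) = √745616 ≈ 863.49, ∠ = arctan(500/704) ≈ 35.38°
|G| = 200 · 502.49 / 863.49 ≈ 116.39
Gain = 20 log₁₀(116.39) ≈ 41.32 dB

41.3 dB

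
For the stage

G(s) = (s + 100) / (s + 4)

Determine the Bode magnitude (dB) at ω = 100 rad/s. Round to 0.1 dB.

At s = jω = j100:
zero (s+100): 100 + j100 → |·| = √(100²+100²) = √20000 ≈ 141.42, ∠ = arctan(100/100) ≈ 45.00°
pole (s+4): 4 + j100 → |·| = √(4²+100²) = √10016 ≈ 100.08, ∠ = arctan(100/4) ≈ 87.71°
|G| = 1 · 141.42 / 100.08 ≈ 1.4131
Gain = 20 log₁₀(1.4131) ≈ 3.00 dB

3.0 dB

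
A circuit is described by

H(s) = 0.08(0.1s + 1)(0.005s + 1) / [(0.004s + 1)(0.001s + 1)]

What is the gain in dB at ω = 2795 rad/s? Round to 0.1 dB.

19.5 dB

At ω = 2795 rad/s:
zero (1 + j2795·0.1) = 1 + j279.5 → |·| ≈ 279.5, ∠ ≈ 89.80°
zero (1 + j2795·0.005) = 1 + j13.975 → |·| ≈ 14.011, ∠ ≈ 85.91°
pole (1 + j2795·0.004) = 1 + j11.18 → |·| ≈ 11.225, ∠ ≈ 84.89°
pole (1 + j2795·0.001) = 1 + j2.795 → |·| ≈ 2.9685, ∠ ≈ 70.31°
|H| = 0.08 · 279.5 · 14.011 / (11.225 · 2.9685) ≈ 9.4019
Gain = 20 log₁₀(9.4019) ≈ 19.46 dB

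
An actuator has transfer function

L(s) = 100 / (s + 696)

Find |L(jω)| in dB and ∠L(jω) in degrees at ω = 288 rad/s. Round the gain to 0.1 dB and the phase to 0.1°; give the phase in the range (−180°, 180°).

At s = jω = j288:
pole (s+696): 696 + j288 → |·| = √(696²+288²) = √567360 ≈ 753.23, ∠ = arctan(288/696) ≈ 22.48°
|L| = 100 / 753.23 ≈ 0.13276
Gain = 20 log₁₀(0.13276) ≈ -17.54 dB
∠L = 0.00° − 22.48° = -22.48°

-17.5 dB, -22.5°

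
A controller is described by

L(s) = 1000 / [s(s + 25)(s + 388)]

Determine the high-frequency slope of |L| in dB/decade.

Each pole contributes −20 dB/decade at high frequency; each zero contributes +20 dB/decade.
Net: 0 zero(s) − 3 pole(s) → -60 dB/decade.

-60 dB/decade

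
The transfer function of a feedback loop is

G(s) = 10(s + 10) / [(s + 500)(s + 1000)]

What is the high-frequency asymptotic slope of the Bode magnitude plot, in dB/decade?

Each pole contributes −20 dB/decade at high frequency; each zero contributes +20 dB/decade.
Net: 1 zero(s) − 2 pole(s) → -20 dB/decade.

-20 dB/decade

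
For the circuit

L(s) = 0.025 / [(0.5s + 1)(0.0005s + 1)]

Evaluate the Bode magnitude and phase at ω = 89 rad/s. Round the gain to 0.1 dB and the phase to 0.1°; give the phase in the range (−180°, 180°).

-65.0 dB, -91.3°

At ω = 89 rad/s:
pole (1 + j89·0.5) = 1 + j44.5 → |·| ≈ 44.511, ∠ ≈ 88.71°
pole (1 + j89·0.0005) = 1 + j0.0445 → |·| ≈ 1.001, ∠ ≈ 2.55°
|L| = 0.025 · 1 / (44.511 · 1.001) ≈ 0.0005611
Gain = 20 log₁₀(0.0005611) ≈ -65.02 dB
∠L = (0°) − (88.71° + 2.55°) = -91.26°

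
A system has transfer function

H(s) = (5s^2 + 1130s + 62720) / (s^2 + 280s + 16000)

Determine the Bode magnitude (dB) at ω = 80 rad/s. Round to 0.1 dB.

Substitute s = j80:
Numerator: 5(j80)^2 + 1130(j80) + 62720 = 30720 + j90400
Denominator: (j80)^2 + 280(j80) + 16000 = 9600 + j22400
|N| = √(30720² + 90400²) ≈ 95477, ∠N ≈ 71.23°
|D| = √(9600² + 22400²) ≈ 24370, ∠D ≈ 66.80°
|H| = 95477 / 24370 ≈ 3.9178
Gain = 20 log₁₀(3.9178) ≈ 11.86 dB

11.9 dB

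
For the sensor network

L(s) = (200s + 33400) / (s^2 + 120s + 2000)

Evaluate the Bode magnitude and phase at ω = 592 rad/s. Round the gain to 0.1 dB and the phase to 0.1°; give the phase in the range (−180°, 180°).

-9.2 dB, -94.2°

Substitute s = j592:
Numerator: 200(j592) + 33400 = 33400 + j118400
Denominator: (j592)^2 + 120(j592) + 2000 = -348464 + j71040
|N| = √(33400² + 118400²) ≈ 1.2302e+05, ∠N ≈ 74.25°
|D| = √(348464² + 71040²) ≈ 3.5563e+05, ∠D ≈ 168.48°
|L| = 1.2302e+05 / 3.5563e+05 ≈ 0.34592
Gain = 20 log₁₀(0.34592) ≈ -9.22 dB
∠L = 74.25° − 168.48° = -94.23°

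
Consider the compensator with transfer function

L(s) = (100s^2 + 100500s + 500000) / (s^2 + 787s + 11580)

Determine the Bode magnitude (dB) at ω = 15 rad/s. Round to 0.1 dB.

Substitute s = j15:
Numerator: 100(j15)^2 + 100500(j15) + 500000 = 477500 + j1507500
Denominator: (j15)^2 + 787(j15) + 11580 = 11355 + j11805
|N| = √(477500² + 1507500²) ≈ 1.5813e+06, ∠N ≈ 72.42°
|D| = √(11355² + 11805²) ≈ 16380, ∠D ≈ 46.11°
|L| = 1.5813e+06 / 16380 ≈ 96.538
Gain = 20 log₁₀(96.538) ≈ 39.69 dB

39.7 dB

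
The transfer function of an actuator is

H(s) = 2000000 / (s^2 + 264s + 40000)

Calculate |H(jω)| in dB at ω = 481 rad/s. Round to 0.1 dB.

At s = jω = j481:
quadratic: (j481)² + 264·j481 + 40000 = -191361 + j126984 → |·| ≈ 2.2966e+05, ∠ ≈ 146.43°
|H| = 2000000 / 2.2966e+05 ≈ 8.7085
Gain = 20 log₁₀(8.7085) ≈ 18.80 dB

18.8 dB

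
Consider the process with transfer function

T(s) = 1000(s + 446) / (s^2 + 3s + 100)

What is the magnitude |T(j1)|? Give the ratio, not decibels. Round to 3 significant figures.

4.50e+03

At s = jω = j1:
zero (s+446): 446 + j1 → |·| = √(446²+1²) = √198917 ≈ 446, ∠ = arctan(1/446) ≈ 0.13°
quadratic: (j1)² + 3·j1 + 100 = 99 + j3 → |·| ≈ 99.045, ∠ ≈ 1.74°
|T| = 1000 · 446 / 99.045 ≈ 4503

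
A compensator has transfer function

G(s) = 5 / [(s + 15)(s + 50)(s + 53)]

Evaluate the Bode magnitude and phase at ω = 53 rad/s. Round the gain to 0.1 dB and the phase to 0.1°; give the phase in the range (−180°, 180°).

-95.6 dB, -165.9°

At s = jω = j53:
pole (s+15): 15 + j53 → |·| = √(15²+53²) = √3034 ≈ 55.082, ∠ = arctan(53/15) ≈ 74.20°
pole (s+50): 50 + j53 → |·| = √(50²+53²) = √5309 ≈ 72.863, ∠ = arctan(53/50) ≈ 46.67°
pole (s+53): 53 + j53 → |·| = √(53²+53²) = √5618 ≈ 74.953, ∠ = arctan(53/53) ≈ 45.00°
|G| = 5 / 3.0082e+05 ≈ 1.6621e-05
Gain = 20 log₁₀(1.6621e-05) ≈ -95.59 dB
∠G = 0.00° − 165.87° = -165.87°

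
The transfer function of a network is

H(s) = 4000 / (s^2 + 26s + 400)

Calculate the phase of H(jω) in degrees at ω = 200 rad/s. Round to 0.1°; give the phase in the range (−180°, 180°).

-172.5°

At s = jω = j200:
quadratic: (j200)² + 26·j200 + 400 = -39600 + j5200 → |·| ≈ 39940, ∠ ≈ 172.52°
∠H = 0.00° − 172.52° = -172.52°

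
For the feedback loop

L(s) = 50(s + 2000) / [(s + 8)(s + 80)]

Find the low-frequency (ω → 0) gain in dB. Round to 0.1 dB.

L(0) = 50·2000 / (8·80) = 156.25
20 log₁₀(156.25) ≈ 43.88 dB

43.9 dB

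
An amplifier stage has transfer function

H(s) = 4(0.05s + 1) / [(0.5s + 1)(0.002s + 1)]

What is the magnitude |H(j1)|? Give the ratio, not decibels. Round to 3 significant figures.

3.58

At ω = 1 rad/s:
zero (1 + j1·0.05) = 1 + j0.05 → |·| ≈ 1.0012, ∠ ≈ 2.86°
pole (1 + j1·0.5) = 1 + j0.5 → |·| ≈ 1.118, ∠ ≈ 26.57°
pole (1 + j1·0.002) = 1 + j0.002 → |·| ≈ 1, ∠ ≈ 0.11°
|H| = 4 · 1.0012 / (1.118 · 1) ≈ 3.5821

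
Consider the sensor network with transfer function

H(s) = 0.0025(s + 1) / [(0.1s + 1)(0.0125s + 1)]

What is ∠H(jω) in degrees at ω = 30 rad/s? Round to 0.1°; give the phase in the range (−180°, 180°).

At ω = 30 rad/s:
zero (1 + j30·1) = 1 + j30 → |·| ≈ 30.017, ∠ ≈ 88.09°
pole (1 + j30·0.1) = 1 + j3 → |·| ≈ 3.1623, ∠ ≈ 71.57°
pole (1 + j30·0.0125) = 1 + j0.375 → |·| ≈ 1.068, ∠ ≈ 20.56°
∠H = (88.09°) − (71.57° + 20.56°) = -4.04°

-4.0°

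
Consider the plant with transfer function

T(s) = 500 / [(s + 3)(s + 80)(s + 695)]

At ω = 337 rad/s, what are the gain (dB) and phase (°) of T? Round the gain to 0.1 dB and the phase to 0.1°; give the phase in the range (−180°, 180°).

At s = jω = j337:
pole (s+3): 3 + j337 → |·| = √(3²+337²) = √113578 ≈ 337.01, ∠ = arctan(337/3) ≈ 89.49°
pole (s+80): 80 + j337 → |·| = √(80²+337²) = √119969 ≈ 346.37, ∠ = arctan(337/80) ≈ 76.65°
pole (s+695): 695 + j337 → |·| = √(695²+337²) = √596594 ≈ 772.39, ∠ = arctan(337/695) ≈ 25.87°
|T| = 500 / 9.0161e+07 ≈ 5.5456e-06
Gain = 20 log₁₀(5.5456e-06) ≈ -105.12 dB
∠T = 0.00° − 192.01° = -192.01° ≡ 167.99° (principal value)

-105.1 dB, 168.0°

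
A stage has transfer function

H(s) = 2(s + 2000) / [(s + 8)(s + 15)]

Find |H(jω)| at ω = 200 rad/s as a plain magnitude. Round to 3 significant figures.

At s = jω = j200:
zero (s+2000): 2000 + j200 → |·| = √(2000²+200²) = √4040000 ≈ 2010, ∠ = arctan(200/2000) ≈ 5.71°
pole (s+8): 8 + j200 → |·| = √(8²+200²) = √40064 ≈ 200.16, ∠ = arctan(200/8) ≈ 87.71°
pole (s+15): 15 + j200 → |·| = √(15²+200²) = √40225 ≈ 200.56, ∠ = arctan(200/15) ≈ 85.71°
|H| = 2 · 2010 / 40144 ≈ 0.10014

0.100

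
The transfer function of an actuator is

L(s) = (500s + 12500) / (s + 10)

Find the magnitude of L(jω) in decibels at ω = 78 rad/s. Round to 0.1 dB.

54.3 dB

Substitute s = j78:
Numerator: 500(j78) + 12500 = 12500 + j39000
Denominator: (j78) + 10 = 10 + j78
|N| = √(12500² + 39000²) ≈ 40954, ∠N ≈ 72.23°
|D| = √(10² + 78²) ≈ 78.638, ∠D ≈ 82.69°
|L| = 40954 / 78.638 ≈ 520.79
Gain = 20 log₁₀(520.79) ≈ 54.33 dB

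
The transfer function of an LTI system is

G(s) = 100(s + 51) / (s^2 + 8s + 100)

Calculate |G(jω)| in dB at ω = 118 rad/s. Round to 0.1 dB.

-0.7 dB

At s = jω = j118:
zero (s+51): 51 + j118 → |·| = √(51²+118²) = √16525 ≈ 128.55, ∠ = arctan(118/51) ≈ 66.63°
quadratic: (j118)² + 8·j118 + 100 = -13824 + j944 → |·| ≈ 13856, ∠ ≈ 176.09°
|G| = 100 · 128.55 / 13856 ≈ 0.92776
Gain = 20 log₁₀(0.92776) ≈ -0.65 dB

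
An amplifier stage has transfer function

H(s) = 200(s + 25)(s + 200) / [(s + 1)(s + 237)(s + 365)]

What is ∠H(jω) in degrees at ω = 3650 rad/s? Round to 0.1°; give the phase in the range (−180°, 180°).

At s = jω = j3650:
zero (s+25): 25 + j3650 → |·| = √(25²+3650²) = √13323125 ≈ 3650.1, ∠ = arctan(3650/25) ≈ 89.61°
zero (s+200): 200 + j3650 → |·| = √(200²+3650²) = √13362500 ≈ 3655.5, ∠ = arctan(3650/200) ≈ 86.86°
pole (s+1): 1 + j3650 → |·| = √(1²+3650²) = √13322501 ≈ 3650, ∠ = arctan(3650/1) ≈ 89.98°
pole (s+237): 237 + j3650 → |·| = √(237²+3650²) = √13378669 ≈ 3657.7, ∠ = arctan(3650/237) ≈ 86.28°
pole (s+365): 365 + j3650 → |·| = √(365²+3650²) = √13455725 ≈ 3668.2, ∠ = arctan(3650/365) ≈ 84.29°
∠H = 176.47° − 260.55° = -84.08°

-84.1°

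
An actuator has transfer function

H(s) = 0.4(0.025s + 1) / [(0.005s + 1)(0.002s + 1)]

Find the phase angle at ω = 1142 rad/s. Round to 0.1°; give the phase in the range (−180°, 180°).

At ω = 1142 rad/s:
zero (1 + j1142·0.025) = 1 + j28.55 → |·| ≈ 28.568, ∠ ≈ 87.99°
pole (1 + j1142·0.005) = 1 + j5.71 → |·| ≈ 5.7969, ∠ ≈ 80.07°
pole (1 + j1142·0.002) = 1 + j2.284 → |·| ≈ 2.4933, ∠ ≈ 66.35°
∠H = (87.99°) − (80.07° + 66.35°) = -58.43°

-58.4°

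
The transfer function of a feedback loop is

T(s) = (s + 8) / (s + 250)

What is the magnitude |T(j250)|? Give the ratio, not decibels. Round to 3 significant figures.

0.707

At s = jω = j250:
zero (s+8): 8 + j250 → |·| = √(8²+250²) = √62564 ≈ 250.13, ∠ = arctan(250/8) ≈ 88.17°
pole (s+250): 250 + j250 → |·| = √(250²+250²) = √125000 ≈ 353.55, ∠ = arctan(250/250) ≈ 45.00°
|T| = 1 · 250.13 / 353.55 ≈ 0.70748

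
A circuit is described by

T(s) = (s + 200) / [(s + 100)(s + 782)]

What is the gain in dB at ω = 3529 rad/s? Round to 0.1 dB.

At s = jω = j3529:
zero (s+200): 200 + j3529 → |·| = √(200²+3529²) = √12493841 ≈ 3534.7, ∠ = arctan(3529/200) ≈ 86.76°
pole (s+100): 100 + j3529 → |·| = √(100²+3529²) = √12463841 ≈ 3530.4, ∠ = arctan(3529/100) ≈ 88.38°
pole (s+782): 782 + j3529 → |·| = √(782²+3529²) = √13065365 ≈ 3614.6, ∠ = arctan(3529/782) ≈ 77.51°
|T| = 1 · 3534.7 / 1.2761e+07 ≈ 0.00027699
Gain = 20 log₁₀(0.00027699) ≈ -71.15 dB

-71.2 dB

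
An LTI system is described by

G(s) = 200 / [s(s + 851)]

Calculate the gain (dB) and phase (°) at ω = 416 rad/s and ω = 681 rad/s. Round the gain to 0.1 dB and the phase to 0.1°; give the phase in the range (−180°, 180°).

At s = jω = j416:
pole (s+851): 851 + j416 → |·| = √(851²+416²) = √897257 ≈ 947.24, ∠ = arctan(416/851) ≈ 26.05°
pole at origin: |s| = 416, ∠ = 90.00° (in denominator)
|G| = 200 / 3.9405e+05 ≈ 0.00050755
Gain = 20 log₁₀(0.00050755) ≈ -65.89 dB
∠G = 0.00° − 116.05° = -116.05°

At s = jω = j681:
pole (s+851): 851 + j681 → |·| = √(851²+681²) = √1187962 ≈ 1089.9, ∠ = arctan(681/851) ≈ 38.67°
pole at origin: |s| = 681, ∠ = 90.00° (in denominator)
|G| = 200 / 7.4222e+05 ≈ 0.00026946
Gain = 20 log₁₀(0.00026946) ≈ -71.39 dB
∠G = 0.00° − 128.67° = -128.67°

ω = 416: -65.9 dB, -116.1°; ω = 681: -71.4 dB, -128.7°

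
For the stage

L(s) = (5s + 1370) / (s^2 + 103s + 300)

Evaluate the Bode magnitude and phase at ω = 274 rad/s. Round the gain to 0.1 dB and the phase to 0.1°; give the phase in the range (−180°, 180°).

-32.3 dB, -114.3°

Substitute s = j274:
Numerator: 5(j274) + 1370 = 1370 + j1370
Denominator: (j274)^2 + 103(j274) + 300 = -74776 + j28222
|N| = √(1370² + 1370²) ≈ 1937.5, ∠N ≈ 45.00°
|D| = √(74776² + 28222²) ≈ 79925, ∠D ≈ 159.32°
|L| = 1937.5 / 79925 ≈ 0.024241
Gain = 20 log₁₀(0.024241) ≈ -32.31 dB
∠L = 45.00° − 159.32° = -114.32°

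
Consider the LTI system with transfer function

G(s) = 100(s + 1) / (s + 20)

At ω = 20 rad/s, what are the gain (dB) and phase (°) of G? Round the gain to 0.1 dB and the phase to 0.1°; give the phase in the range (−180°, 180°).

At s = jω = j20:
zero (s+1): 1 + j20 → |·| = √(1²+20²) = √401 ≈ 20.025, ∠ = arctan(20/1) ≈ 87.14°
pole (s+20): 20 + j20 → |·| = √(20²+20²) = √800 ≈ 28.284, ∠ = arctan(20/20) ≈ 45.00°
|G| = 100 · 20.025 / 28.284 ≈ 70.8
Gain = 20 log₁₀(70.8) ≈ 37.00 dB
∠G = 87.14° − 45.00° = 42.14°

37.0 dB, 42.1°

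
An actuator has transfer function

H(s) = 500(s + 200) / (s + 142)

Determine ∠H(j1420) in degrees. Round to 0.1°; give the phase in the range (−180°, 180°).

-2.3°

At s = jω = j1420:
zero (s+200): 200 + j1420 → |·| = √(200²+1420²) = √2056400 ≈ 1434, ∠ = arctan(1420/200) ≈ 81.98°
pole (s+142): 142 + j1420 → |·| = √(142²+1420²) = √2036564 ≈ 1427.1, ∠ = arctan(1420/142) ≈ 84.29°
∠H = 81.98° − 84.29° = -2.31°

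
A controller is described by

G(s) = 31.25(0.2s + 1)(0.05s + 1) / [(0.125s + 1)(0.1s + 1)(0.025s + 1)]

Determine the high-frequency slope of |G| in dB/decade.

Each pole contributes −20 dB/decade at high frequency; each zero contributes +20 dB/decade.
Net: 2 zero(s) − 3 pole(s) → -20 dB/decade.

-20 dB/decade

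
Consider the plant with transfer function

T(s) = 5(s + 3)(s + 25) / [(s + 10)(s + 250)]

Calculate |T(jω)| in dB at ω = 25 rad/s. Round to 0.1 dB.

-3.6 dB

At s = jω = j25:
zero (s+3): 3 + j25 → |·| = √(3²+25²) = √634 ≈ 25.179, ∠ = arctan(25/3) ≈ 83.16°
zero (s+25): 25 + j25 → |·| = √(25²+25²) = √1250 ≈ 35.355, ∠ = arctan(25/25) ≈ 45.00°
pole (s+10): 10 + j25 → |·| = √(10²+25²) = √725 ≈ 26.926, ∠ = arctan(25/10) ≈ 68.20°
pole (s+250): 250 + j25 → |·| = √(250²+25²) = √63125 ≈ 251.25, ∠ = arctan(25/250) ≈ 5.71°
|T| = 5 · 890.2 / 6765.2 ≈ 0.65793
Gain = 20 log₁₀(0.65793) ≈ -3.64 dB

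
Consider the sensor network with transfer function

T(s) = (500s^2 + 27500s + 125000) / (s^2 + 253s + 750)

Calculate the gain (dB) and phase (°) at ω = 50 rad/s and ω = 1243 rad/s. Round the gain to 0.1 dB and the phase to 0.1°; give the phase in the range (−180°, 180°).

Substitute s = j50:
Numerator: 500(j50)^2 + 27500(j50) + 125000 = -1125000 + j1375000
Denominator: (j50)^2 + 253(j50) + 750 = -1750 + j12650
|N| = √(1125000² + 1375000²) ≈ 1.7766e+06, ∠N ≈ 129.29°
|D| = √(1750² + 12650²) ≈ 12770, ∠D ≈ 97.88°
|T| = 1.7766e+06 / 12770 ≈ 139.12
Gain = 20 log₁₀(139.12) ≈ 42.87 dB
∠T = 129.29° − 97.88° = 31.41°

Substitute s = j1243:
Numerator: 500(j1243)^2 + 27500(j1243) + 125000 = -772399500 + j34182500
Denominator: (j1243)^2 + 253(j1243) + 750 = -1544299 + j314479
|N| = √(772399500² + 34182500²) ≈ 7.7316e+08, ∠N ≈ 177.47°
|D| = √(1544299² + 314479²) ≈ 1.576e+06, ∠D ≈ 168.49°
|T| = 7.7316e+08 / 1.576e+06 ≈ 490.58
Gain = 20 log₁₀(490.58) ≈ 53.81 dB
∠T = 177.47° − 168.49° = 8.98°

ω = 50: 42.9 dB, 31.4°; ω = 1243: 53.8 dB, 9.0°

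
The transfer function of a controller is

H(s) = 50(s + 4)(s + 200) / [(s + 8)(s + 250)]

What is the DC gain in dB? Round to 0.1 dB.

26.0 dB

H(0) = 50·4·200 / (8·250) = 20
20 log₁₀(20) ≈ 26.02 dB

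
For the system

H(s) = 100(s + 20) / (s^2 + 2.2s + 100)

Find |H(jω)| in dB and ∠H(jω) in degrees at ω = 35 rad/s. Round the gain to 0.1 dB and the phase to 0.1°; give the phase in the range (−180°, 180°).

At s = jω = j35:
zero (s+20): 20 + j35 → |·| = √(20²+35²) = √1625 ≈ 40.311, ∠ = arctan(35/20) ≈ 60.26°
quadratic: (j35)² + 2.2·j35 + 100 = -1125 + j77 → |·| ≈ 1127.6, ∠ ≈ 176.08°
|H| = 100 · 40.311 / 1127.6 ≈ 3.5749
Gain = 20 log₁₀(3.5749) ≈ 11.07 dB
∠H = 60.26° − 176.08° = -115.82°

11.1 dB, -115.8°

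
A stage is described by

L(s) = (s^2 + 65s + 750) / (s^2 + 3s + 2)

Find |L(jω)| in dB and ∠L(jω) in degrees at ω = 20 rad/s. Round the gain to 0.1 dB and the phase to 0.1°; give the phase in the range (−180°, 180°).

10.5 dB, -96.5°

Substitute s = j20:
Numerator: (j20)^2 + 65(j20) + 750 = 350 + j1300
Denominator: (j20)^2 + 3(j20) + 2 = -398 + j60
|N| = √(350² + 1300²) ≈ 1346.3, ∠N ≈ 74.93°
|D| = √(398² + 60²) ≈ 402.5, ∠D ≈ 171.43°
|L| = 1346.3 / 402.5 ≈ 3.3448
Gain = 20 log₁₀(3.3448) ≈ 10.49 dB
∠L = 74.93° − 171.43° = -96.50°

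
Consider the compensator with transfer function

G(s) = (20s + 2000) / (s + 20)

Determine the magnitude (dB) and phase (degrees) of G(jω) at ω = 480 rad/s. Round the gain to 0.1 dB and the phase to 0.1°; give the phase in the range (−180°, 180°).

Substitute s = j480:
Numerator: 20(j480) + 2000 = 2000 + j9600
Denominator: (j480) + 20 = 20 + j480
|N| = √(2000² + 9600²) ≈ 9806.1, ∠N ≈ 78.23°
|D| = √(20² + 480²) ≈ 480.42, ∠D ≈ 87.61°
|G| = 9806.1 / 480.42 ≈ 20.412
Gain = 20 log₁₀(20.412) ≈ 26.20 dB
∠G = 78.23° − 87.61° = -9.38°

26.2 dB, -9.4°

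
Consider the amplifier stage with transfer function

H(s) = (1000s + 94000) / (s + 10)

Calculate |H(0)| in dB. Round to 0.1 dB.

79.5 dB

H(0) = 94000 / 10 = 9400
20 log₁₀(9400) ≈ 79.46 dB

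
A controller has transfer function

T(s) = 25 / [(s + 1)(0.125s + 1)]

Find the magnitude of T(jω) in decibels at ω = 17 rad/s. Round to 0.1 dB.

-4.1 dB

At ω = 17 rad/s:
pole (1 + j17·1) = 1 + j17 → |·| ≈ 17.029, ∠ ≈ 86.63°
pole (1 + j17·0.125) = 1 + j2.125 → |·| ≈ 2.3485, ∠ ≈ 64.80°
|T| = 25 · 1 / (17.029 · 2.3485) ≈ 0.62512
Gain = 20 log₁₀(0.62512) ≈ -4.08 dB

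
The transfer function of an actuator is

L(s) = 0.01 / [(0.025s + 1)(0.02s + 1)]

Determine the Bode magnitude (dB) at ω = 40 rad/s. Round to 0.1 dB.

At ω = 40 rad/s:
pole (1 + j40·0.025) = 1 + j1 → |·| ≈ 1.4142, ∠ ≈ 45.00°
pole (1 + j40·0.02) = 1 + j0.8 → |·| ≈ 1.2806, ∠ ≈ 38.66°
|L| = 0.01 · 1 / (1.4142 · 1.2806) ≈ 0.0055217
Gain = 20 log₁₀(0.0055217) ≈ -45.16 dB

-45.2 dB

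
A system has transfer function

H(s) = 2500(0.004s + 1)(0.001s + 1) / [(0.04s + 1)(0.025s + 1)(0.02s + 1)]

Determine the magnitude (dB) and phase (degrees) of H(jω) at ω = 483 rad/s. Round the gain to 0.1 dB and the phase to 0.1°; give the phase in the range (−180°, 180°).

At ω = 483 rad/s:
zero (1 + j483·0.004) = 1 + j1.932 → |·| ≈ 2.1755, ∠ ≈ 62.63°
zero (1 + j483·0.001) = 1 + j0.483 → |·| ≈ 1.1105, ∠ ≈ 25.78°
pole (1 + j483·0.04) = 1 + j19.32 → |·| ≈ 19.346, ∠ ≈ 87.04°
pole (1 + j483·0.025) = 1 + j12.075 → |·| ≈ 12.116, ∠ ≈ 85.27°
pole (1 + j483·0.02) = 1 + j9.66 → |·| ≈ 9.7116, ∠ ≈ 84.09°
|H| = 2500 · 2.1755 · 1.1105 / (19.346 · 12.116 · 9.7116) ≈ 2.6532
Gain = 20 log₁₀(2.6532) ≈ 8.48 dB
∠H = (62.63° + 25.78°) − (87.04° + 85.27° + 84.09°) = -167.99°

8.5 dB, -168.0°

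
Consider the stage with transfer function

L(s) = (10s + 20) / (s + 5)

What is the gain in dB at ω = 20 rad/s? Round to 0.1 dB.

19.8 dB

Substitute s = j20:
Numerator: 10(j20) + 20 = 20 + j200
Denominator: (j20) + 5 = 5 + j20
|N| = √(20² + 200²) ≈ 201, ∠N ≈ 84.29°
|D| = √(5² + 20²) ≈ 20.616, ∠D ≈ 75.96°
|L| = 201 / 20.616 ≈ 9.7497
Gain = 20 log₁₀(9.7497) ≈ 19.78 dB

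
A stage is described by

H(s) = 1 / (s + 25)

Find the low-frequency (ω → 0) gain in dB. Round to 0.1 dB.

-28.0 dB

H(0) = 1 / 25 = 0.04
20 log₁₀(0.04) ≈ -27.96 dB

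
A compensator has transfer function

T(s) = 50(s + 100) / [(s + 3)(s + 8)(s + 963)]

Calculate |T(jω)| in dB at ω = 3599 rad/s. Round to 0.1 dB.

-108.6 dB

At s = jω = j3599:
zero (s+100): 100 + j3599 → |·| = √(100²+3599²) = √12962801 ≈ 3600.4, ∠ = arctan(3599/100) ≈ 88.41°
pole (s+3): 3 + j3599 → |·| = √(3²+3599²) = √12952810 ≈ 3599, ∠ = arctan(3599/3) ≈ 89.95°
pole (s+8): 8 + j3599 → |·| = √(8²+3599²) = √12952865 ≈ 3599, ∠ = arctan(3599/8) ≈ 89.87°
pole (s+963): 963 + j3599 → |·| = √(963²+3599²) = √13880170 ≈ 3725.6, ∠ = arctan(3599/963) ≈ 75.02°
|T| = 50 · 3600.4 / 4.8257e+10 ≈ 3.7304e-06
Gain = 20 log₁₀(3.7304e-06) ≈ -108.56 dB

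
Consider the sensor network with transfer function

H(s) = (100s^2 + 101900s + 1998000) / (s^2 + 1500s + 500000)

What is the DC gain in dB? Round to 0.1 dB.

12.0 dB

H(0) = 1998000 / 500000 = 3.996
20 log₁₀(3.996) ≈ 12.03 dB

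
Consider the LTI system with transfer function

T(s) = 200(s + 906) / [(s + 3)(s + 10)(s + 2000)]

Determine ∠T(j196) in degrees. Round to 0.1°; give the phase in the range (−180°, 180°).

At s = jω = j196:
zero (s+906): 906 + j196 → |·| = √(906²+196²) = √859252 ≈ 926.96, ∠ = arctan(196/906) ≈ 12.21°
pole (s+3): 3 + j196 → |·| = √(3²+196²) = √38425 ≈ 196.02, ∠ = arctan(196/3) ≈ 89.12°
pole (s+10): 10 + j196 → |·| = √(10²+196²) = √38516 ≈ 196.25, ∠ = arctan(196/10) ≈ 87.08°
pole (s+2000): 2000 + j196 → |·| = √(2000²+196²) = √4038416 ≈ 2009.6, ∠ = arctan(196/2000) ≈ 5.60°
∠T = 12.21° − 181.80° = -169.59°

-169.6°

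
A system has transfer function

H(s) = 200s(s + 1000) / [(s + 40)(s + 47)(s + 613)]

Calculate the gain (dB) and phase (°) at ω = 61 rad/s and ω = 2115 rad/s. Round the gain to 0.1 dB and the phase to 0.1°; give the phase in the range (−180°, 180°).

At s = jω = j61:
zero (s+1000): 1000 + j61 → |·| = √(1000²+61²) = √1003721 ≈ 1001.9, ∠ = arctan(61/1000) ≈ 3.49°
zero at origin: s = j61 → |·| = 61, ∠ = 90.00°
pole (s+40): 40 + j61 → |·| = √(40²+61²) = √5321 ≈ 72.945, ∠ = arctan(61/40) ≈ 56.75°
pole (s+47): 47 + j61 → |·| = √(47²+61²) = √5930 ≈ 77.006, ∠ = arctan(61/47) ≈ 52.39°
pole (s+613): 613 + j61 → |·| = √(613²+61²) = √379490 ≈ 616.03, ∠ = arctan(61/613) ≈ 5.68°
|H| = 200 · 61116 / 3.4604e+06 ≈ 3.5323
Gain = 20 log₁₀(3.5323) ≈ 10.96 dB
∠H = 93.49° − 114.82° = -21.33°

At s = jω = j2115:
zero (s+1000): 1000 + j2115 → |·| = √(1000²+2115²) = √5473225 ≈ 2339.5, ∠ = arctan(2115/1000) ≈ 64.69°
zero at origin: s = j2115 → |·| = 2115, ∠ = 90.00°
pole (s+40): 40 + j2115 → |·| = √(40²+2115²) = √4474825 ≈ 2115.4, ∠ = arctan(2115/40) ≈ 88.92°
pole (s+47): 47 + j2115 → |·| = √(47²+2115²) = √4475434 ≈ 2115.5, ∠ = arctan(2115/47) ≈ 88.73°
pole (s+613): 613 + j2115 → |·| = √(613²+2115²) = √4848994 ≈ 2202, ∠ = arctan(2115/613) ≈ 73.84°
|H| = 200 · 4.948e+06 / 9.8542e+09 ≈ 0.10042
Gain = 20 log₁₀(0.10042) ≈ -19.96 dB
∠H = 154.69° − 251.49° = -96.80°

ω = 61: 11.0 dB, -21.3°; ω = 2115: -20.0 dB, -96.8°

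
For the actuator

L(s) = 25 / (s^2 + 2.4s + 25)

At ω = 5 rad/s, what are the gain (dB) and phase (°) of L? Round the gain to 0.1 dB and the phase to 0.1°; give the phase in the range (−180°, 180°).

At s = jω = j5:
quadratic: (j5)² + 2.4·j5 + 25 = 0 + j12 → |·| ≈ 12, ∠ ≈ 90.00°
|L| = 25 / 12 ≈ 2.0833
Gain = 20 log₁₀(2.0833) ≈ 6.38 dB
∠L = 0.00° − 90.00° = -90.00°

6.4 dB, -90.0°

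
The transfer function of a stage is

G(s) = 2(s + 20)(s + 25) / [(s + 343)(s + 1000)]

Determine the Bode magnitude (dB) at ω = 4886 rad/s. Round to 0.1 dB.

At s = jω = j4886:
zero (s+20): 20 + j4886 → |·| = √(20²+4886²) = √23873396 ≈ 4886, ∠ = arctan(4886/20) ≈ 89.77°
zero (s+25): 25 + j4886 → |·| = √(25²+4886²) = √23873621 ≈ 4886.1, ∠ = arctan(4886/25) ≈ 89.71°
pole (s+343): 343 + j4886 → |·| = √(343²+4886²) = √23990645 ≈ 4898, ∠ = arctan(4886/343) ≈ 85.98°
pole (s+1000): 1000 + j4886 → |·| = √(1000²+4886²) = √24872996 ≈ 4987.3, ∠ = arctan(4886/1000) ≈ 78.43°
|G| = 2 · 2.3873e+07 / 2.4428e+07 ≈ 1.9546
Gain = 20 log₁₀(1.9546) ≈ 5.82 dB

5.8 dB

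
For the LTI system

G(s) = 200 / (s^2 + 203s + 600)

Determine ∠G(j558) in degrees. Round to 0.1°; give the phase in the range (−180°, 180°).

Substitute s = j558:
Numerator: 200 = 200 + j0
Denominator: (j558)^2 + 203(j558) + 600 = -310764 + j113274
|N| = √(200² + 0²) ≈ 200, ∠N ≈ 0.00°
|D| = √(310764² + 113274²) ≈ 3.3076e+05, ∠D ≈ 159.97°
∠G = 0.00° − 159.97° = -159.97°

-160.0°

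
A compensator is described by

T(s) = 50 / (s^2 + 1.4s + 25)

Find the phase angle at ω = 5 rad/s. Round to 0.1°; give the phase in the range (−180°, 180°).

-90.0°

At s = jω = j5:
quadratic: (j5)² + 1.4·j5 + 25 = 0 + j7 → |·| ≈ 7, ∠ ≈ 90.00°
∠T = 0.00° − 90.00° = -90.00°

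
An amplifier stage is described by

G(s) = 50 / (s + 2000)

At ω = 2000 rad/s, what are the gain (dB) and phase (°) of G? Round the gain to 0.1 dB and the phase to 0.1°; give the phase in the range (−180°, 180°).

Substitute s = j2000:
Numerator: 50 = 50 + j0
Denominator: (j2000) + 2000 = 2000 + j2000
|N| = √(50² + 0²) ≈ 50, ∠N ≈ 0.00°
|D| = √(2000² + 2000²) ≈ 2828.4, ∠D ≈ 45.00°
|G| = 50 / 2828.4 ≈ 0.017678
Gain = 20 log₁₀(0.017678) ≈ -35.05 dB
∠G = 0.00° − 45.00° = -45.00°

-35.1 dB, -45.0°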